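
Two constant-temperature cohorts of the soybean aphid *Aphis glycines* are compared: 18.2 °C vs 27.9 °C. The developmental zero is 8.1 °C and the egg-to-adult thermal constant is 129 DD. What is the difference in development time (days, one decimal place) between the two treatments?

6.3 days

At 18.2 °C: 129 / (18.2 − 8.1) = 129 / 10.1 = 12.772 d.
At 27.9 °C: 129 / (27.9 − 8.1) = 129 / 19.8 = 6.515 d.
Difference = |12.772 − 6.515| = 6.257 ≈ 6.3 days.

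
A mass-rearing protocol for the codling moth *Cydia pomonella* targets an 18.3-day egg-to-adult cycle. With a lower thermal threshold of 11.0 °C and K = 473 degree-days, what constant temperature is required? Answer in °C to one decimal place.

36.8 °C

Required daily accumulation = 473 / 18.3 = 25.847 DD/day.
T = T_base + 25.847 = 11.0 + 25.847 = 36.847 ≈ 36.8 °C.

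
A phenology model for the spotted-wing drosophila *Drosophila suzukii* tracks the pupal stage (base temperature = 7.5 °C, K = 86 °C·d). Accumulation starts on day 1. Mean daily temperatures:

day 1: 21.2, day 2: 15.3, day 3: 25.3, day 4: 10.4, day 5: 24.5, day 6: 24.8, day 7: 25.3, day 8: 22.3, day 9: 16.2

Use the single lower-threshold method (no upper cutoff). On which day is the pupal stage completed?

day 7

Daily DD above 7.5 °C: 13.7, 7.8, 17.8, 2.9, 17.0, 17.3, 17.8, 14.8, 8.7.
Cumulative: 13.7, 21.5, 39.3, 42.2, 59.2, 76.5, 94.3, 109.1, 117.8.
The total first reaches 86 DD on day 7.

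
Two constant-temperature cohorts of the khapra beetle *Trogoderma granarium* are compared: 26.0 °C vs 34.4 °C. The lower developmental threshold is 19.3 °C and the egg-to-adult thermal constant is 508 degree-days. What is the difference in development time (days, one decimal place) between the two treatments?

42.2 days

At 26.0 °C: 508 / (26.0 − 19.3) = 508 / 6.7 = 75.821 d.
At 34.4 °C: 508 / (34.4 − 19.3) = 508 / 15.1 = 33.642 d.
Difference = |75.821 − 33.642| = 42.179 ≈ 42.2 days.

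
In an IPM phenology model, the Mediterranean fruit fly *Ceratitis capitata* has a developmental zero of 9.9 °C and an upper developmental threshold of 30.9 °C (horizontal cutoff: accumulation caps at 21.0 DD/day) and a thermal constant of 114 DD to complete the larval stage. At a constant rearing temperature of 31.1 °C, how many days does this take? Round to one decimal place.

Temperature 31.1 °C exceeds the upper threshold, so daily accumulation caps at 30.9 − 9.9 = 21.0 DD/day.
Duration = 114 / 21.0 = 5.429 ≈ 5.4 days.

5.4 days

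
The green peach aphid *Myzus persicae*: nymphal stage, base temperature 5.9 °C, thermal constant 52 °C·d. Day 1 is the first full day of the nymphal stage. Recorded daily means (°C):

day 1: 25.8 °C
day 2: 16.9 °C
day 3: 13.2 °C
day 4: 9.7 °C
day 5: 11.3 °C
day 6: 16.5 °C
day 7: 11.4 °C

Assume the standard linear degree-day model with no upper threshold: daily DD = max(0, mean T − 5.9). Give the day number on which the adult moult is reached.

day 6

Daily DD above 5.9 °C: 19.9, 11.0, 7.3, 3.8, 5.4, 10.6, 5.5.
Cumulative: 19.9, 30.9, 38.2, 42.0, 47.4, 58.0, 63.5.
The total first reaches 52 DD on day 6.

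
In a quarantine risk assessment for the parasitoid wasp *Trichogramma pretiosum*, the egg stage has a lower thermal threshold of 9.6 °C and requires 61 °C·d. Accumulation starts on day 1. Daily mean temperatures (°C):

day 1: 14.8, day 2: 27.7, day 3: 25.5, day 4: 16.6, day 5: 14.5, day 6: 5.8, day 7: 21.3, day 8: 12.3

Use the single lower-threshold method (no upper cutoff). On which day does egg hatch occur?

day 7

Daily DD above 9.6 °C: 5.2, 18.1, 15.9, 7.0, 4.9, 0.0, 11.7, 2.7.
Cumulative: 5.2, 23.3, 39.2, 46.2, 51.1, 51.1, 62.8, 65.5.
The total first reaches 61 DD on day 7.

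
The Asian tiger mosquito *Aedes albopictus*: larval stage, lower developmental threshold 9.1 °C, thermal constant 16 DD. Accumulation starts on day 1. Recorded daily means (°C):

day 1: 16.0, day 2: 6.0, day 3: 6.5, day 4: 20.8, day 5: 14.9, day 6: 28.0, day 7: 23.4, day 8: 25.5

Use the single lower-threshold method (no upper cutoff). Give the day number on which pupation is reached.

Daily DD above 9.1 °C: 6.9, 0.0, 0.0, 11.7, 5.8, 18.9, 14.3, 16.4.
Cumulative: 6.9, 6.9, 6.9, 18.6, 24.4, 43.3, 57.6, 74.0.
The total first reaches 16 DD on day 4.

day 4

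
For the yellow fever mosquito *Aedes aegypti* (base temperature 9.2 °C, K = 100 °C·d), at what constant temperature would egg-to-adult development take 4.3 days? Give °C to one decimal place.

Required daily accumulation = 100 / 4.3 = 23.256 DD/day.
T = T_base + 23.256 = 9.2 + 23.256 = 32.456 ≈ 32.5 °C.

32.5 °C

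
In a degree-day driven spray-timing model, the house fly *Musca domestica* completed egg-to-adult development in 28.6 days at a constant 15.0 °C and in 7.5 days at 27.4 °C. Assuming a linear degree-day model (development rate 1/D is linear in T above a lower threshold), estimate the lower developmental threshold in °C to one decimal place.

Linear rate model ⇒ the product D·(T − T_b) is constant across temperatures.
28.6·(15.0 − T_b) = 7.5·(27.4 − T_b)
T_b = (28.6·15.0 − 7.5·27.4) / (28.6 − 7.5) = 223.50 / 21.1 = 10.592 °C ≈ 10.6 °C.

10.6 °C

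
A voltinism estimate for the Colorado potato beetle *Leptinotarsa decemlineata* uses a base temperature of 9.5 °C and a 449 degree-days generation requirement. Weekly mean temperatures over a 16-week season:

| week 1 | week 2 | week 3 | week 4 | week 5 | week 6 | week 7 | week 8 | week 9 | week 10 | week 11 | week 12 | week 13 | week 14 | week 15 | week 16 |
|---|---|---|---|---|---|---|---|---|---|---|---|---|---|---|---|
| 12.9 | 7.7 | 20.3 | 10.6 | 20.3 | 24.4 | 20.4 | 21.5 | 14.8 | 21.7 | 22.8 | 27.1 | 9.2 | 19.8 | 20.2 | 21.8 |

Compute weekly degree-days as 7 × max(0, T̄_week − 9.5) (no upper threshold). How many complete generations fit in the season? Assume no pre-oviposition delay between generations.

2 generations

Weekly DD (7 × max(0, T̄ − 9.5)): 23.8, 0.0, 75.6, 7.7, 75.6, 104.3, 76.3, 84.0, 37.1, 85.4, 93.1, 123.2, 0.0, 72.1, 74.9, 86.1.
Season total = 1019.2 DD.
Complete generations = ⌊1019.2 / 449⌋ = 2.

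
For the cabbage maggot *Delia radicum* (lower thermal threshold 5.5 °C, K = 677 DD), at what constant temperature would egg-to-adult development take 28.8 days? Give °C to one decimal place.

29.0 °C

Required daily accumulation = 677 / 28.8 = 23.507 DD/day.
T = T_base + 23.507 = 5.5 + 23.507 = 29.007 ≈ 29.0 °C.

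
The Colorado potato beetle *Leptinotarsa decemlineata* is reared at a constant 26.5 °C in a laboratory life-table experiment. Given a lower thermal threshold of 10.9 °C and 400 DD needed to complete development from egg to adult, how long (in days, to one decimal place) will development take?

Daily accumulation = 26.5 − 10.9 = 15.6 DD/day.
Duration = 400 / 15.6 = 25.641 ≈ 25.6 days.

25.6 days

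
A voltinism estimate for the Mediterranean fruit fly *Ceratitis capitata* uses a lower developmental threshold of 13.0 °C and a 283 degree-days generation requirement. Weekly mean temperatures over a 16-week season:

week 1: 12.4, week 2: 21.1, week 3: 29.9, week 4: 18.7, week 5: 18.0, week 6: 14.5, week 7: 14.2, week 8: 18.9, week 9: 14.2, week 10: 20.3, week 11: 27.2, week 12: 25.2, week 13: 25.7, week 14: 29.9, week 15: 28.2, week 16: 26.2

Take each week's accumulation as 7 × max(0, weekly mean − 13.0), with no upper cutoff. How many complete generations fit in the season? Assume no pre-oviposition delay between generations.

Weekly DD (7 × max(0, T̄ − 13.0)): 0.0, 56.7, 118.3, 39.9, 35.0, 10.5, 8.4, 41.3, 8.4, 51.1, 99.4, 85.4, 88.9, 118.3, 106.4, 92.4.
Season total = 960.4 DD.
Complete generations = ⌊960.4 / 283⌋ = 3.

3 generations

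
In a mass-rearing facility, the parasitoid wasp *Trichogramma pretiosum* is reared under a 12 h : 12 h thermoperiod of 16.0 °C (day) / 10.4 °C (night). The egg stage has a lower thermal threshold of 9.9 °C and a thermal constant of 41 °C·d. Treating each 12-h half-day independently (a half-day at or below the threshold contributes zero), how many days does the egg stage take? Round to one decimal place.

Day half: max(0, 16.0 − 9.9) × 0.5 = 6.1 × 0.5 = 3.05 DD.
Night half: max(0, 10.4 − 9.9) × 0.5 = 0.5 × 0.5 = 0.25 DD.
Per 24 h: 3.30 DD/day.
Duration = 41 / 3.30 = 12.424 ≈ 12.4 days.

12.4 days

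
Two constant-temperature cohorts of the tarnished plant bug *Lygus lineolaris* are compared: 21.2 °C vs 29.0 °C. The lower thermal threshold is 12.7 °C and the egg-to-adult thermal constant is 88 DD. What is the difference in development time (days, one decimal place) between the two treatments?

At 21.2 °C: 88 / (21.2 − 12.7) = 88 / 8.5 = 10.353 d.
At 29.0 °C: 88 / (29.0 − 12.7) = 88 / 16.3 = 5.399 d.
Difference = |10.353 − 5.399| = 4.954 ≈ 5.0 days.

5.0 days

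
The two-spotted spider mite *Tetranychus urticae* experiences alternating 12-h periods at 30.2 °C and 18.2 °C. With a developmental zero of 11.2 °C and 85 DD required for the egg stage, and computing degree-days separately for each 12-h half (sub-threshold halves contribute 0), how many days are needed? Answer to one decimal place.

Day half: max(0, 30.2 − 11.2) × 0.5 = 19.0 × 0.5 = 9.50 DD.
Night half: max(0, 18.2 − 11.2) × 0.5 = 7.0 × 0.5 = 3.50 DD.
Per 24 h: 13.00 DD/day.
Duration = 85 / 13.00 = 6.538 ≈ 6.5 days.

6.5 days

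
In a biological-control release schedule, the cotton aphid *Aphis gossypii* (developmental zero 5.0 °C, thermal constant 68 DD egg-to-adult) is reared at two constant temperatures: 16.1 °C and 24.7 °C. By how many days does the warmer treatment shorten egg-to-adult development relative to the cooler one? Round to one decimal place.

At 16.1 °C: 68 / (16.1 − 5.0) = 68 / 11.1 = 6.126 d.
At 24.7 °C: 68 / (24.7 − 5.0) = 68 / 19.7 = 3.452 d.
Difference = |6.126 − 3.452| = 2.674 ≈ 2.7 days.

2.7 days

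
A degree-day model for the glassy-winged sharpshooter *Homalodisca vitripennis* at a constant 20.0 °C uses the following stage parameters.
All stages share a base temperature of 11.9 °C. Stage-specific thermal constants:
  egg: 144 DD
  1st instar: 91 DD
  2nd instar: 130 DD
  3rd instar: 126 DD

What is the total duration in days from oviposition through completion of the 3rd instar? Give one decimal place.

60.6 days

Daily accumulation at 20.0 °C = 20.0 − 11.9 = 8.1 DD/day.
Total K = 144 + 91 + 130 + 126 = 491 DD.
Total duration = 491 / 8.1 = 60.617 ≈ 60.6 days.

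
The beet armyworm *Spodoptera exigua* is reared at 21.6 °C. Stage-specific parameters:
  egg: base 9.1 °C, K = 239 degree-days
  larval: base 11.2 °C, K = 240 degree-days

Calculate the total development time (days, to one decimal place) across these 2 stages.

42.2 days

egg: 239 / (21.6 − 9.1) = 239 / 12.5 = 19.120 d.
larval: 240 / (21.6 − 11.2) = 240 / 10.4 = 23.077 d.
Sum = 42.197 ≈ 42.2 days.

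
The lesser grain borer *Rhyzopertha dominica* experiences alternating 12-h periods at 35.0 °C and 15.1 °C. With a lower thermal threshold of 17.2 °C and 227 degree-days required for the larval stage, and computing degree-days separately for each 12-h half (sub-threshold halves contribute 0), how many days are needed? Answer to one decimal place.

25.5 days

Day half: max(0, 35.0 − 17.2) × 0.5 = 17.8 × 0.5 = 8.90 DD.
Night half: max(0, 15.1 − 17.2) × 0.5 = 0.0 × 0.5 = 0.00 DD.
Per 24 h: 8.90 DD/day.
Duration = 227 / 8.90 = 25.506 ≈ 25.5 days.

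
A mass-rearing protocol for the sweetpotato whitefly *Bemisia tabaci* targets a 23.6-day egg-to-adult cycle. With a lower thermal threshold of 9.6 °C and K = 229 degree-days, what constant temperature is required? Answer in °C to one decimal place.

Required daily accumulation = 229 / 23.6 = 9.703 DD/day.
T = T_base + 9.703 = 9.6 + 9.703 = 19.303 ≈ 19.3 °C.

19.3 °C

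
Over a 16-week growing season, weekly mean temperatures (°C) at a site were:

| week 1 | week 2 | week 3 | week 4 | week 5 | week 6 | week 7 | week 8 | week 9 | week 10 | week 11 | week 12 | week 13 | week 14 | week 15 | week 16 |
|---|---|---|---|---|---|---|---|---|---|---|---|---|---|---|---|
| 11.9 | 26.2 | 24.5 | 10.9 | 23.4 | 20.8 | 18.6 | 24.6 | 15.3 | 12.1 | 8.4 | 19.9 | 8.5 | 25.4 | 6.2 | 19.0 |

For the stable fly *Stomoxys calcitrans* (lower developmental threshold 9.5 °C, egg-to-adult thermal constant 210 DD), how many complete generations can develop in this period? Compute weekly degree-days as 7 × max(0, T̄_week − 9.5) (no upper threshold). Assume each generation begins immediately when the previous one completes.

Weekly DD (7 × max(0, T̄ − 9.5)): 16.8, 116.9, 105.0, 9.8, 97.3, 79.1, 63.7, 105.7, 40.6, 18.2, 0.0, 72.8, 0.0, 111.3, 0.0, 66.5.
Season total = 903.7 DD.
Complete generations = ⌊903.7 / 210⌋ = 4.

4 generations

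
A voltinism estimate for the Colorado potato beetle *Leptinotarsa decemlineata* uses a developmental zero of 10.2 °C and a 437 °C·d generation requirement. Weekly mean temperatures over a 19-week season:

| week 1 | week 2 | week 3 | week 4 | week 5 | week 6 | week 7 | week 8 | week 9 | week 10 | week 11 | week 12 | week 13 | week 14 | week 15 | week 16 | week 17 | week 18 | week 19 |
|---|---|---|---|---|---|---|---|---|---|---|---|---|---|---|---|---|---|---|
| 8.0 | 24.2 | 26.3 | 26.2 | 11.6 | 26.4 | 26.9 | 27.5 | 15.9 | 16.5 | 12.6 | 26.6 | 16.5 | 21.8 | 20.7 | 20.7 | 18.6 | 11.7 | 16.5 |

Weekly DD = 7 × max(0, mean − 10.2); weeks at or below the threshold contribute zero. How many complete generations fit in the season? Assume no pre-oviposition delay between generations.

2 generations

Weekly DD (7 × max(0, T̄ − 10.2)): 0.0, 98.0, 112.7, 112.0, 9.8, 113.4, 116.9, 121.1, 39.9, 44.1, 16.8, 114.8, 44.1, 81.2, 73.5, 73.5, 58.8, 10.5, 44.1.
Season total = 1285.2 DD.
Complete generations = ⌊1285.2 / 437⌋ = 2.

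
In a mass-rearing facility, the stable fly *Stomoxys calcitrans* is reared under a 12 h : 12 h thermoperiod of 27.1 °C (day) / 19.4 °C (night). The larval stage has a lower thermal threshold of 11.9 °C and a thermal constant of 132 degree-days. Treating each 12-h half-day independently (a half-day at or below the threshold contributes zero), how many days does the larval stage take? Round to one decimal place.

Day half: max(0, 27.1 − 11.9) × 0.5 = 15.2 × 0.5 = 7.60 DD.
Night half: max(0, 19.4 − 11.9) × 0.5 = 7.5 × 0.5 = 3.75 DD.
Per 24 h: 11.35 DD/day.
Duration = 132 / 11.35 = 11.630 ≈ 11.6 days.

11.6 days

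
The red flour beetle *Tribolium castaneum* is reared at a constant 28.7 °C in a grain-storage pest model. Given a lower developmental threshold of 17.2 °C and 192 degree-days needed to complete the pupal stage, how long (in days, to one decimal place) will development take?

Daily accumulation = 28.7 − 17.2 = 11.5 DD/day.
Duration = 192 / 11.5 = 16.696 ≈ 16.7 days.

16.7 days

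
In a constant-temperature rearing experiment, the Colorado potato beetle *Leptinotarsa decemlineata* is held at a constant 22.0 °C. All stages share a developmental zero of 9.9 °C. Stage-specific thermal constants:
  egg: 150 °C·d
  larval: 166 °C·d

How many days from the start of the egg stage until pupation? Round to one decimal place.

26.1 days

Daily accumulation at 22.0 °C = 22.0 − 9.9 = 12.1 DD/day.
Total K = 150 + 166 = 316 DD.
Total duration = 316 / 12.1 = 26.116 ≈ 26.1 days.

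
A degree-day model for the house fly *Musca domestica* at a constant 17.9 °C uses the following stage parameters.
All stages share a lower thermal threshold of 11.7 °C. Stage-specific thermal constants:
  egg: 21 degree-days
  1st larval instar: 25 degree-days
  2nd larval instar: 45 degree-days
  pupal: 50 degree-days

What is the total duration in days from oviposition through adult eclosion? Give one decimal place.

Daily accumulation at 17.9 °C = 17.9 − 11.7 = 6.2 DD/day.
Total K = 21 + 25 + 45 + 50 = 141 DD.
Total duration = 141 / 6.2 = 22.742 ≈ 22.7 days.

22.7 days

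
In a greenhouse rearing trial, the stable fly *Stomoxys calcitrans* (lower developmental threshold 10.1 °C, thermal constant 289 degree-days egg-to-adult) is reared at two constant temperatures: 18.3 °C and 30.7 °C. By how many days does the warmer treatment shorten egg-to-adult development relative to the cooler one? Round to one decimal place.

At 18.3 °C: 289 / (18.3 − 10.1) = 289 / 8.2 = 35.244 d.
At 30.7 °C: 289 / (30.7 − 10.1) = 289 / 20.6 = 14.029 d.
Difference = |35.244 − 14.029| = 21.215 ≈ 21.2 days.

21.2 days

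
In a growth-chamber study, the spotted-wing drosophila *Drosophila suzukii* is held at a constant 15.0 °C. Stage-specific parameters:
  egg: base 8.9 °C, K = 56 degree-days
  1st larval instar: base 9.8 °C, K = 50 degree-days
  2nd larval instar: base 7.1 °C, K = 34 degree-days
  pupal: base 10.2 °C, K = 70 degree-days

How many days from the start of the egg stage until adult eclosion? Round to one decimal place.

37.7 days

egg: 56 / (15.0 − 8.9) = 56 / 6.1 = 9.180 d.
1st larval instar: 50 / (15.0 − 9.8) = 50 / 5.2 = 9.615 d.
2nd larval instar: 34 / (15.0 − 7.1) = 34 / 7.9 = 4.304 d.
pupal: 70 / (15.0 − 10.2) = 70 / 4.8 = 14.583 d.
Sum = 37.683 ≈ 37.7 days.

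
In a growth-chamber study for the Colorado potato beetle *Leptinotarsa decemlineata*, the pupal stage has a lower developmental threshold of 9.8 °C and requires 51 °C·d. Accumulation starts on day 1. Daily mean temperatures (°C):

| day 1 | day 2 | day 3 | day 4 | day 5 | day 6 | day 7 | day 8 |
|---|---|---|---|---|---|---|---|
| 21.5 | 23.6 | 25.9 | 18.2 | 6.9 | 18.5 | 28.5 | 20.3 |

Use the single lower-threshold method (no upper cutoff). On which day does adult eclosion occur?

Daily DD above 9.8 °C: 11.7, 13.8, 16.1, 8.4, 0.0, 8.7, 18.7, 10.5.
Cumulative: 11.7, 25.5, 41.6, 50.0, 50.0, 58.7, 77.4, 87.9.
The total first reaches 51 DD on day 6.

day 6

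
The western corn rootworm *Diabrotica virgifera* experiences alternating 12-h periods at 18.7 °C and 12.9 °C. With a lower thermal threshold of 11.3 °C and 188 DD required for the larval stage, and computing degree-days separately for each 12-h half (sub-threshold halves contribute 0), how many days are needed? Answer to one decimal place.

Day half: max(0, 18.7 − 11.3) × 0.5 = 7.4 × 0.5 = 3.70 DD.
Night half: max(0, 12.9 − 11.3) × 0.5 = 1.6 × 0.5 = 0.80 DD.
Per 24 h: 4.50 DD/day.
Duration = 188 / 4.50 = 41.778 ≈ 41.8 days.

41.8 days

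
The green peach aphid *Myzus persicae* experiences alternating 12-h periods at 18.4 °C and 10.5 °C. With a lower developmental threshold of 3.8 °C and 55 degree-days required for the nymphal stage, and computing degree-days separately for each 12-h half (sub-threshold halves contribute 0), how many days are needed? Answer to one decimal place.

5.2 days

Day half: max(0, 18.4 − 3.8) × 0.5 = 14.6 × 0.5 = 7.30 DD.
Night half: max(0, 10.5 − 3.8) × 0.5 = 6.7 × 0.5 = 3.35 DD.
Per 24 h: 10.65 DD/day.
Duration = 55 / 10.65 = 5.164 ≈ 5.2 days.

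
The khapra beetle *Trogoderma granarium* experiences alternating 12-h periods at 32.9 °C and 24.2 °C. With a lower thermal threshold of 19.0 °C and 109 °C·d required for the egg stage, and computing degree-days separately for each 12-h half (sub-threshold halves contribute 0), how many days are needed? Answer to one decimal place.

11.4 days

Day half: max(0, 32.9 − 19.0) × 0.5 = 13.9 × 0.5 = 6.95 DD.
Night half: max(0, 24.2 − 19.0) × 0.5 = 5.2 × 0.5 = 2.60 DD.
Per 24 h: 9.55 DD/day.
Duration = 109 / 9.55 = 11.414 ≈ 11.4 days.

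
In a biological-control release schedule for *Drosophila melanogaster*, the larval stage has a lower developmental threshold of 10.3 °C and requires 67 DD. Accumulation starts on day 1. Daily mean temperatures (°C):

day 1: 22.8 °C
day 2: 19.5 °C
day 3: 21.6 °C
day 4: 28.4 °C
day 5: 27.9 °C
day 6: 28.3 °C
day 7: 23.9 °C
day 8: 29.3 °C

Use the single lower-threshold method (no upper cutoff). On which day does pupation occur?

day 5

Daily DD above 10.3 °C: 12.5, 9.2, 11.3, 18.1, 17.6, 18.0, 13.6, 19.0.
Cumulative: 12.5, 21.7, 33.0, 51.1, 68.7, 86.7, 100.3, 119.3.
The total first reaches 67 DD on day 5.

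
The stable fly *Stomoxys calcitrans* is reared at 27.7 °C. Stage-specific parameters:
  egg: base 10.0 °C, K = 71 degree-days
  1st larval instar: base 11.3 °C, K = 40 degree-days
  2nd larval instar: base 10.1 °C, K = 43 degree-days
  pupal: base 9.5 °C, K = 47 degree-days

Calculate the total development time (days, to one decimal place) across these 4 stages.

egg: 71 / (27.7 − 10.0) = 71 / 17.7 = 4.011 d.
1st larval instar: 40 / (27.7 − 11.3) = 40 / 16.4 = 2.439 d.
2nd larval instar: 43 / (27.7 − 10.1) = 43 / 17.6 = 2.443 d.
pupal: 47 / (27.7 − 9.5) = 47 / 18.2 = 2.582 d.
Sum = 11.476 ≈ 11.5 days.

11.5 days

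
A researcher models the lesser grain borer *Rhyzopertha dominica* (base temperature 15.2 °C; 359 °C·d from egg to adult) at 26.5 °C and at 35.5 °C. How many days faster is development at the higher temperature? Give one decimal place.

14.1 days

At 26.5 °C: 359 / (26.5 − 15.2) = 359 / 11.3 = 31.770 d.
At 35.5 °C: 359 / (35.5 − 15.2) = 359 / 20.3 = 17.685 d.
Difference = |31.770 − 17.685| = 14.085 ≈ 14.1 days.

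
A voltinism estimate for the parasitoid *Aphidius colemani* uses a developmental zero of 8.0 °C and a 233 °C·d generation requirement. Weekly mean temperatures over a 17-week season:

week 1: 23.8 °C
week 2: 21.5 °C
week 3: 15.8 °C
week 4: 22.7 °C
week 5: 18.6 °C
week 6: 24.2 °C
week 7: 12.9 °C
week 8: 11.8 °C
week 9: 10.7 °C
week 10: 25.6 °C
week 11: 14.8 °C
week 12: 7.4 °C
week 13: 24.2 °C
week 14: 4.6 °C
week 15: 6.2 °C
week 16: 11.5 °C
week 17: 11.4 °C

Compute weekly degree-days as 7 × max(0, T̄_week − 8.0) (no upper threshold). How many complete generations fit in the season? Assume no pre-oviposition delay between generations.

4 generations

Weekly DD (7 × max(0, T̄ − 8.0)): 110.6, 94.5, 54.6, 102.9, 74.2, 113.4, 34.3, 26.6, 18.9, 123.2, 47.6, 0.0, 113.4, 0.0, 0.0, 24.5, 23.8.
Season total = 962.5 DD.
Complete generations = ⌊962.5 / 233⌋ = 4.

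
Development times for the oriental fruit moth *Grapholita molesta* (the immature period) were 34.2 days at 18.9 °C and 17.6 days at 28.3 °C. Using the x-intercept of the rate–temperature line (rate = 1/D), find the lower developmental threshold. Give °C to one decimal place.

Equal thermal constants: D₁(T₁ − T_b) = D₂(T₂ − T_b).
34.2·(18.9 − T_b) = 17.6·(28.3 − T_b)
T_b = (34.2·18.9 − 17.6·28.3) / (34.2 − 17.6) = 148.30 / 16.6 = 8.934 °C ≈ 8.9 °C.

8.9 °C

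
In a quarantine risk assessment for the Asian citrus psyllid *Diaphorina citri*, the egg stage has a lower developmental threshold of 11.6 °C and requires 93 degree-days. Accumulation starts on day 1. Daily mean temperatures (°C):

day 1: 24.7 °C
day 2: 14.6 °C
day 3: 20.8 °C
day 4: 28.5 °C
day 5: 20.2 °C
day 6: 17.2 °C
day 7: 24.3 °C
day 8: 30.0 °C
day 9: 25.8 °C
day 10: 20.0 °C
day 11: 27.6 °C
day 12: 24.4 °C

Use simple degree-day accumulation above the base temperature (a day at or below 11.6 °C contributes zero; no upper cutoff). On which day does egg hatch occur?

day 9

Daily DD above 11.6 °C: 13.1, 3.0, 9.2, 16.9, 8.6, 5.6, 12.7, 18.4, 14.2, 8.4, 16.0, 12.8.
Cumulative: 13.1, 16.1, 25.3, 42.2, 50.8, 56.4, 69.1, 87.5, 101.7, 110.1, 126.1, 138.9.
The total first reaches 93 DD on day 9.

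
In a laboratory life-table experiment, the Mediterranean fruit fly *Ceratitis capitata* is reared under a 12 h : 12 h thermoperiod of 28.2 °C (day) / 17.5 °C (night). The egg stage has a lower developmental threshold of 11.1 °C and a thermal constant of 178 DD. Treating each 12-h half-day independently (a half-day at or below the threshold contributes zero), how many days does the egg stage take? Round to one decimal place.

Day half: max(0, 28.2 − 11.1) × 0.5 = 17.1 × 0.5 = 8.55 DD.
Night half: max(0, 17.5 − 11.1) × 0.5 = 6.4 × 0.5 = 3.20 DD.
Per 24 h: 11.75 DD/day.
Duration = 178 / 11.75 = 15.149 ≈ 15.1 days.

15.1 days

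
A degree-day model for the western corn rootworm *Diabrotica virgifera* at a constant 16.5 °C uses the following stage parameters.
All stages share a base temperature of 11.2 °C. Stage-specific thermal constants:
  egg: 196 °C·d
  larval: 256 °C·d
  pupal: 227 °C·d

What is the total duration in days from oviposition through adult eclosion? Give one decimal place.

128.1 days

Daily accumulation at 16.5 °C = 16.5 − 11.2 = 5.3 DD/day.
Total K = 196 + 256 + 227 = 679 DD.
Total duration = 679 / 5.3 = 128.113 ≈ 128.1 days.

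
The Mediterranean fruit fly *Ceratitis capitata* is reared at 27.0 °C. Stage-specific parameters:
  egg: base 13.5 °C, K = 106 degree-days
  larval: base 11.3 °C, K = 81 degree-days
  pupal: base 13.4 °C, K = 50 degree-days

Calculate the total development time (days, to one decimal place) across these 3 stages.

16.7 days

egg: 106 / (27.0 − 13.5) = 106 / 13.5 = 7.852 d.
larval: 81 / (27.0 − 11.3) = 81 / 15.7 = 5.159 d.
pupal: 50 / (27.0 − 13.4) = 50 / 13.6 = 3.676 d.
Sum = 16.688 ≈ 16.7 days.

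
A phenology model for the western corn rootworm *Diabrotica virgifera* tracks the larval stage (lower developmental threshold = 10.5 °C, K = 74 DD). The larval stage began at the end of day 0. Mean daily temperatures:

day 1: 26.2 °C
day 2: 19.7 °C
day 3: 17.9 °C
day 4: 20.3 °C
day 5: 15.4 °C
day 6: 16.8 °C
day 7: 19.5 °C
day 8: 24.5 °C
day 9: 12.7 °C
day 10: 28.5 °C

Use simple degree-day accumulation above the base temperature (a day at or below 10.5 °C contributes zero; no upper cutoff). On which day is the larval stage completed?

Daily DD above 10.5 °C: 15.7, 9.2, 7.4, 9.8, 4.9, 6.3, 9.0, 14.0, 2.2, 18.0.
Cumulative: 15.7, 24.9, 32.3, 42.1, 47.0, 53.3, 62.3, 76.3, 78.5, 96.5.
The total first reaches 74 DD on day 8.

day 8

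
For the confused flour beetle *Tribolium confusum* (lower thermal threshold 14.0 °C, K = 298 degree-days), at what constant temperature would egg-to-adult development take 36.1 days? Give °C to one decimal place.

22.3 °C

Required daily accumulation = 298 / 36.1 = 8.255 DD/day.
T = T_base + 8.255 = 14.0 + 8.255 = 22.255 ≈ 22.3 °C.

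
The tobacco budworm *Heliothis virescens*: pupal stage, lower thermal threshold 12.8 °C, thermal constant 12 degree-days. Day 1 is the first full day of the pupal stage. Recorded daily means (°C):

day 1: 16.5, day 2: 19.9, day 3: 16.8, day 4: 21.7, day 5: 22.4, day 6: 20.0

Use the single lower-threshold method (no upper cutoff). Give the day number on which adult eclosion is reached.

Daily DD above 12.8 °C: 3.7, 7.1, 4.0, 8.9, 9.6, 7.2.
Cumulative: 3.7, 10.8, 14.8, 23.7, 33.3, 40.5.
The total first reaches 12 DD on day 3.

day 3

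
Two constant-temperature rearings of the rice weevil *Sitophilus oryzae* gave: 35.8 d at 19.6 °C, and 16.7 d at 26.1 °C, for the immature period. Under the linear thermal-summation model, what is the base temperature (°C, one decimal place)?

Equal thermal constants: D₁(T₁ − T_b) = D₂(T₂ − T_b).
35.8·(19.6 − T_b) = 16.7·(26.1 − T_b)
T_b = (35.8·19.6 − 16.7·26.1) / (35.8 − 16.7) = 265.81 / 19.1 = 13.917 °C ≈ 13.9 °C.

13.9 °C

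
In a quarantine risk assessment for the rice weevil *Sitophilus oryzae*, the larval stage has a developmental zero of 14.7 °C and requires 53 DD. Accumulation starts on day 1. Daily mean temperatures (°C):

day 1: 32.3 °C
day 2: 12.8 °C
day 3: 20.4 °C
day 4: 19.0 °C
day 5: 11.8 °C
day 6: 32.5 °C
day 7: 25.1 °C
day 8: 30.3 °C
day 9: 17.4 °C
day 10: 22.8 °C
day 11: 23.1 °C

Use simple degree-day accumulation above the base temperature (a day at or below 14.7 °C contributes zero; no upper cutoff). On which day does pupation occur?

Daily DD above 14.7 °C: 17.6, 0.0, 5.7, 4.3, 0.0, 17.8, 10.4, 15.6, 2.7, 8.1, 8.4.
Cumulative: 17.6, 17.6, 23.3, 27.6, 27.6, 45.4, 55.8, 71.4, 74.1, 82.2, 90.6.
The total first reaches 53 DD on day 7.

day 7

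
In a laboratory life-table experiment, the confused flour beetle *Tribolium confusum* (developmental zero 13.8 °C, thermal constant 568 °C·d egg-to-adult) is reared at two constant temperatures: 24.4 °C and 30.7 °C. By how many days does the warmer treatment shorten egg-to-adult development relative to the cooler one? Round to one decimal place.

At 24.4 °C: 568 / (24.4 − 13.8) = 568 / 10.6 = 53.585 d.
At 30.7 °C: 568 / (30.7 − 13.8) = 568 / 16.9 = 33.609 d.
Difference = |53.585 − 33.609| = 19.975 ≈ 20.0 days.

20.0 days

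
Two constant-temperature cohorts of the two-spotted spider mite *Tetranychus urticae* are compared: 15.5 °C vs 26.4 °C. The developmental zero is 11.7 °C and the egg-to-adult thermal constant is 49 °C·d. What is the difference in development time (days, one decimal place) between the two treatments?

At 15.5 °C: 49 / (15.5 − 11.7) = 49 / 3.8 = 12.895 d.
At 26.4 °C: 49 / (26.4 − 11.7) = 49 / 14.7 = 3.333 d.
Difference = |12.895 − 3.333| = 9.561 ≈ 9.6 days.

9.6 days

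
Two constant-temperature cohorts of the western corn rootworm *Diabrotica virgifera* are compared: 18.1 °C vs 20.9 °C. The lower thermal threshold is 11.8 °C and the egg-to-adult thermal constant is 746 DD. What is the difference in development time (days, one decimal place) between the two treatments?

36.4 days

At 18.1 °C: 746 / (18.1 − 11.8) = 746 / 6.3 = 118.413 d.
At 20.9 °C: 746 / (20.9 − 11.8) = 746 / 9.1 = 81.978 d.
Difference = |118.413 − 81.978| = 36.435 ≈ 36.4 days.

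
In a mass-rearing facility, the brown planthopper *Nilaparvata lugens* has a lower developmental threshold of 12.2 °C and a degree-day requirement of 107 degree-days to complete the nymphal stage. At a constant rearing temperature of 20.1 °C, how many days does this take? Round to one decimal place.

13.5 days

Daily accumulation = 20.1 − 12.2 = 7.9 DD/day.
Duration = 107 / 7.9 = 13.544 ≈ 13.5 days.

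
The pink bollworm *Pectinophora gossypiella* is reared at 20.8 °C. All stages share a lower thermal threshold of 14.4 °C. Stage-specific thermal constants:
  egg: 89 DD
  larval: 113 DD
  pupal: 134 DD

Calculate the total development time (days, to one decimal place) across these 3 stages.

52.5 days

Daily accumulation at 20.8 °C = 20.8 − 14.4 = 6.4 DD/day.
Total K = 89 + 113 + 134 = 336 DD.
Total duration = 336 / 6.4 = 52.500 ≈ 52.5 days.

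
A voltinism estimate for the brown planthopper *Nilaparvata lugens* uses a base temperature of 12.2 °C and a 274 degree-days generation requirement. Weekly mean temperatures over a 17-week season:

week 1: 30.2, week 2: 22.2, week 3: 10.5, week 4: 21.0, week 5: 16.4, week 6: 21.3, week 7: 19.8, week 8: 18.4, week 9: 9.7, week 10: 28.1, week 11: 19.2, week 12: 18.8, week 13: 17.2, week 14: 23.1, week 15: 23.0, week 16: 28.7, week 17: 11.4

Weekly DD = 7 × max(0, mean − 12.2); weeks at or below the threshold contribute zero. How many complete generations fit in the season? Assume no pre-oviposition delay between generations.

3 generations

Weekly DD (7 × max(0, T̄ − 12.2)): 126.0, 70.0, 0.0, 61.6, 29.4, 63.7, 53.2, 43.4, 0.0, 111.3, 49.0, 46.2, 35.0, 76.3, 75.6, 115.5, 0.0.
Season total = 956.2 DD.
Complete generations = ⌊956.2 / 274⌋ = 3.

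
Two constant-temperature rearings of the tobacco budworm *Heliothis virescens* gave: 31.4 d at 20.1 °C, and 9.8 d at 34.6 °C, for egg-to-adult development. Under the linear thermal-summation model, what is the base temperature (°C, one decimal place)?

Equal thermal constants: D₁(T₁ − T_b) = D₂(T₂ − T_b).
31.4·(20.1 − T_b) = 9.8·(34.6 − T_b)
T_b = (31.4·20.1 − 9.8·34.6) / (31.4 − 9.8) = 292.06 / 21.6 = 13.521 °C ≈ 13.5 °C.

13.5 °C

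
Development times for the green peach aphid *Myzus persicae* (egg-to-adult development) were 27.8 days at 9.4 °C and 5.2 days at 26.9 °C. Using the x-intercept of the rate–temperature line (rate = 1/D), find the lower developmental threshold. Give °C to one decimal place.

5.4 °C

Linear rate model ⇒ the product D·(T − T_b) is constant across temperatures.
27.8·(9.4 − T_b) = 5.2·(26.9 − T_b)
T_b = (27.8·9.4 − 5.2·26.9) / (27.8 − 5.2) = 121.44 / 22.6 = 5.373 °C ≈ 5.4 °C.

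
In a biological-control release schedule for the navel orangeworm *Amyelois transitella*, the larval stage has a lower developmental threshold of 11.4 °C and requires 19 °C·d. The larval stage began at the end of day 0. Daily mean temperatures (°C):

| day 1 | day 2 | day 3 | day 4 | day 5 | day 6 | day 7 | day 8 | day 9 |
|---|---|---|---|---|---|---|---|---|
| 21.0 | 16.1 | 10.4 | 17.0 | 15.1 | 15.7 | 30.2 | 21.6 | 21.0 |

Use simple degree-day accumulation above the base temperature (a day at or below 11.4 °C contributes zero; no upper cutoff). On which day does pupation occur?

day 4

Daily DD above 11.4 °C: 9.6, 4.7, 0.0, 5.6, 3.7, 4.3, 18.8, 10.2, 9.6.
Cumulative: 9.6, 14.3, 14.3, 19.9, 23.6, 27.9, 46.7, 56.9, 66.5.
The total first reaches 19 DD on day 4.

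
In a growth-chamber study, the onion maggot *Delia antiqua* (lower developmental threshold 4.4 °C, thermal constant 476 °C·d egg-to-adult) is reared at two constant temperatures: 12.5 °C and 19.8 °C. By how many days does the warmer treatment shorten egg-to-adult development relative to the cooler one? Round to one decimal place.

At 12.5 °C: 476 / (12.5 − 4.4) = 476 / 8.1 = 58.765 d.
At 19.8 °C: 476 / (19.8 − 4.4) = 476 / 15.4 = 30.909 d.
Difference = |58.765 − 30.909| = 27.856 ≈ 27.9 days.

27.9 days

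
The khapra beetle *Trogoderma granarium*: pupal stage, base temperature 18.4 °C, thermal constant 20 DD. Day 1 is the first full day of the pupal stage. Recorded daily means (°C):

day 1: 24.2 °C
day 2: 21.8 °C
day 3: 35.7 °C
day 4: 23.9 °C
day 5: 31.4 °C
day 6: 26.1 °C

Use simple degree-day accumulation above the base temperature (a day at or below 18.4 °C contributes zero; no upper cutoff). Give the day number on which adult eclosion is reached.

day 3

Daily DD above 18.4 °C: 5.8, 3.4, 17.3, 5.5, 13.0, 7.7.
Cumulative: 5.8, 9.2, 26.5, 32.0, 45.0, 52.7.
The total first reaches 20 DD on day 3.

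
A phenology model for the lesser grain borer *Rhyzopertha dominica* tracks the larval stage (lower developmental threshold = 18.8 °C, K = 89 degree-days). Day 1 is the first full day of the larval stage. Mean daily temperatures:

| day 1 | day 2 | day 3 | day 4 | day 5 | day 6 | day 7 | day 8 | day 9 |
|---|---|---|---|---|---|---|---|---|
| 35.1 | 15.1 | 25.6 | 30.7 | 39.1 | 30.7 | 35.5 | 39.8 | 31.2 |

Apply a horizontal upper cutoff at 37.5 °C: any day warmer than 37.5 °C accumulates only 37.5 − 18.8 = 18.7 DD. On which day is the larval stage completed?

Daily DD above 18.8 °C (capped at 18.7): 16.3, 0.0, 6.8, 11.9, 18.7, 11.9, 16.7, 18.7, 12.4.
Cumulative: 16.3, 16.3, 23.1, 35.0, 53.7, 65.6, 82.3, 101.0, 113.4.
The total first reaches 89 DD on day 8.

day 8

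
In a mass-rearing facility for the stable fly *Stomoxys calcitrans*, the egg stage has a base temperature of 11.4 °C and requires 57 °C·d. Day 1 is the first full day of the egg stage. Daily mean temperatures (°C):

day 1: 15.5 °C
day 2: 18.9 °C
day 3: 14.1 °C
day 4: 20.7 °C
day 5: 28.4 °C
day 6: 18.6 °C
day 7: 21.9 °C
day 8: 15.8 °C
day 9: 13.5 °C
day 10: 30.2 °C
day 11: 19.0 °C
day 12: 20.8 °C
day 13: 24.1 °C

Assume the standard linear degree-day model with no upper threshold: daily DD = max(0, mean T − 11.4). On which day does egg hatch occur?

day 7

Daily DD above 11.4 °C: 4.1, 7.5, 2.7, 9.3, 17.0, 7.2, 10.5, 4.4, 2.1, 18.8, 7.6, 9.4, 12.7.
Cumulative: 4.1, 11.6, 14.3, 23.6, 40.6, 47.8, 58.3, 62.7, 64.8, 83.6, 91.2, 100.6, 113.3.
The total first reaches 57 DD on day 7.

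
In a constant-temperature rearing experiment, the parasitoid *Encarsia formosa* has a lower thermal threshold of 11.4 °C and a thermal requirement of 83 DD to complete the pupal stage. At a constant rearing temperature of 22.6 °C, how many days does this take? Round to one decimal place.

7.4 days

Daily accumulation = 22.6 − 11.4 = 11.2 DD/day.
Duration = 83 / 11.2 = 7.411 ≈ 7.4 days.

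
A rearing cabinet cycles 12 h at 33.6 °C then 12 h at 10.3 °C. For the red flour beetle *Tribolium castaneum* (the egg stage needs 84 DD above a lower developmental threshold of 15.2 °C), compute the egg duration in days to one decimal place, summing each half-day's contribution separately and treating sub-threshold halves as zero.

Day half: max(0, 33.6 − 15.2) × 0.5 = 18.4 × 0.5 = 9.20 DD.
Night half: max(0, 10.3 − 15.2) × 0.5 = 0.0 × 0.5 = 0.00 DD.
Per 24 h: 9.20 DD/day.
Duration = 84 / 9.20 = 9.130 ≈ 9.1 days.

9.1 days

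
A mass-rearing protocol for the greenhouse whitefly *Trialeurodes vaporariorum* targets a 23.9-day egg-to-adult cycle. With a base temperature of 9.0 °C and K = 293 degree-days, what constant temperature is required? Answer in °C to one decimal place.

21.3 °C

Required daily accumulation = 293 / 23.9 = 12.259 DD/day.
T = T_base + 12.259 = 9.0 + 12.259 = 21.259 ≈ 21.3 °C.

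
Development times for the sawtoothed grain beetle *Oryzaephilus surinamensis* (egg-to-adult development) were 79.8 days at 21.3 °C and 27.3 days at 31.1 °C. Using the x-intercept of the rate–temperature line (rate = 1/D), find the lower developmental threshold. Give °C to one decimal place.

Linear rate model ⇒ the product D·(T − T_b) is constant across temperatures.
79.8·(21.3 − T_b) = 27.3·(31.1 − T_b)
T_b = (79.8·21.3 − 27.3·31.1) / (79.8 − 27.3) = 850.71 / 52.5 = 16.204 °C ≈ 16.2 °C.

16.2 °C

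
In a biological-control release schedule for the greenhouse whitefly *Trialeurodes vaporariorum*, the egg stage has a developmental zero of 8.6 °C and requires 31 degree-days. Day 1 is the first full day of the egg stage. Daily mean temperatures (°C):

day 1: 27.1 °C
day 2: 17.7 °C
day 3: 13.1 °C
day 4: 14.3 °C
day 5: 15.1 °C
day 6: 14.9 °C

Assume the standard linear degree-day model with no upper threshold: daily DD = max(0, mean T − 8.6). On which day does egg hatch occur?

day 3

Daily DD above 8.6 °C: 18.5, 9.1, 4.5, 5.7, 6.5, 6.3.
Cumulative: 18.5, 27.6, 32.1, 37.8, 44.3, 50.6.
The total first reaches 31 DD on day 3.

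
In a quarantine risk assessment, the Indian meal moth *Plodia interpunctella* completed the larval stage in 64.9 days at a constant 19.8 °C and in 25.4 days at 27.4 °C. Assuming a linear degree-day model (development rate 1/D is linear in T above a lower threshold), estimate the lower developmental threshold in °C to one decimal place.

Under the model K = D·(T − T_b), so D₁·(T₁ − T_b) = D₂·(T₂ − T_b).
64.9·(19.8 − T_b) = 25.4·(27.4 − T_b)
T_b = (64.9·19.8 − 25.4·27.4) / (64.9 − 25.4) = 589.06 / 39.5 = 14.913 °C ≈ 14.9 °C.

14.9 °C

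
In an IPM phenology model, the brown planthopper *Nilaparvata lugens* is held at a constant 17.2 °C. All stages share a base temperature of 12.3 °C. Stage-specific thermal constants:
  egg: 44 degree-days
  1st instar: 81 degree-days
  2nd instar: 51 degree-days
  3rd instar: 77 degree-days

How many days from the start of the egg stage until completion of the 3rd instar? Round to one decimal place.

Daily accumulation at 17.2 °C = 17.2 − 12.3 = 4.9 DD/day.
Total K = 44 + 81 + 51 + 77 = 253 DD.
Total duration = 253 / 4.9 = 51.633 ≈ 51.6 days.

51.6 days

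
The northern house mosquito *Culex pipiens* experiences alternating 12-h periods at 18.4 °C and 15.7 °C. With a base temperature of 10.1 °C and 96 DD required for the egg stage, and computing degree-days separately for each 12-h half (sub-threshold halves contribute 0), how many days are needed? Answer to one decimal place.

Day half: max(0, 18.4 − 10.1) × 0.5 = 8.3 × 0.5 = 4.15 DD.
Night half: max(0, 15.7 − 10.1) × 0.5 = 5.6 × 0.5 = 2.80 DD.
Per 24 h: 6.95 DD/day.
Duration = 96 / 6.95 = 13.813 ≈ 13.8 days.

13.8 days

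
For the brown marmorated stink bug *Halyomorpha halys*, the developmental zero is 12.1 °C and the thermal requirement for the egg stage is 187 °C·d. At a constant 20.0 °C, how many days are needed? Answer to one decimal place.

Daily accumulation = 20.0 − 12.1 = 7.9 DD/day.
Duration = 187 / 7.9 = 23.671 ≈ 23.7 days.

23.7 days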